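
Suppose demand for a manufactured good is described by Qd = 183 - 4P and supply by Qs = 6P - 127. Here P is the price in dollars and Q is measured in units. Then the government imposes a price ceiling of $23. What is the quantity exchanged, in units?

11

Equilibrium: 183 - 4P = 6P - 127, so 310 = 10P and P* = 31, Q* = 59.
Because the ceiling (23) lies below the market-clearing price, it is binding.
At P = 23: Qd = 183 - 4·23 = 91 and Qs = 6·23 - 127 = 11.
The quantity actually transacted is the short side, supply: 11.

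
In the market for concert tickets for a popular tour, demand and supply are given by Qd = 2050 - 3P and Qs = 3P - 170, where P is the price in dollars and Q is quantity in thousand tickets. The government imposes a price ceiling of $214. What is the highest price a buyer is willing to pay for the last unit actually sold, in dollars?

Setting quantity demanded equal to quantity supplied, 2050 - 3P = 3P - 170, gives P* = 370 and Q* = 940.
Since 214 < 370, the ceiling is binding.
At P = 214: Qd = 2050 - 3·214 = 1408 and Qs = 3·214 - 170 = 472.
Only 472 units reach the market. On the demand curve, the marginal buyer's willingness to pay at Q = 472 is (2050 - 472)/3 = 526.

526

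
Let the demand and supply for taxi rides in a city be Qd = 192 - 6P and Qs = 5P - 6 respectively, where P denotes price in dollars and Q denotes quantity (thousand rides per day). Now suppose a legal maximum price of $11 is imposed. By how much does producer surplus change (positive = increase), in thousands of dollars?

Equilibrium: 192 - 6P = 5P - 6, so 198 = 11P and P* = 18, Q* = 84.
Since 11 < 18, the ceiling is binding.
At P = 11: Qd = 192 - 6·11 = 126 and Qs = 5·11 - 6 = 49.
Producer surplus without the control is ½ · (18 - 1.2) · 84 = 705.6.
With the ceiling, producers sell 49 units at 11, so PS = ½ · (11 - 1.2) · 49 = 240.1.
Change in producer surplus = 240.1 - 705.6 = -465.5.

-465.5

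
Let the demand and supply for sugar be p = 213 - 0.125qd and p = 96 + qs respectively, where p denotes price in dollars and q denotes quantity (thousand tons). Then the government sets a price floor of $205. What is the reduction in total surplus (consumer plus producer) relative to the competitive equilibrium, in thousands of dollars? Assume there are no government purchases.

Rearranging demand gives qd = 1704 - 8p; rearranging supply gives qs = p - 96. In a free market, 1704 - 8p = p - 96 gives the equilibrium p* = 200, q* = 104.
Since 205 > 200, the floor is binding.
At p = 205: qd = 1704 - 8·205 = 64 and qs = 205 - 96 = 109.
Quantity traded falls to 64. At q = 64 the demand price is (1704 - 64)/8 = 205 and the supply price is 96 + 64 = 160.
Deadweight loss = ½ · (205 - 160) · (104 - 64) = ½ · 45 · 40 = 900.

900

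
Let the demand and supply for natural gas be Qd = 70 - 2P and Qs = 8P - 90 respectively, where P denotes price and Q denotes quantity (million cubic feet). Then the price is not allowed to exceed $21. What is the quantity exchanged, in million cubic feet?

Without the control the market clears where 70 - 2P = 8P - 90, i.e. P* = 16 and Q* = 38.
Since 21 is above P* = 16, the ceiling does not bind and the free-market outcome prevails.

38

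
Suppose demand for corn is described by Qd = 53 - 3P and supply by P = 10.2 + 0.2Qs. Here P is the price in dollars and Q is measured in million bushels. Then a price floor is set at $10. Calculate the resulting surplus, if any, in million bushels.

Rearranging supply gives Qs = 5P - 51. Without the control the market clears where 53 - 3P = 5P - 51, i.e. P* = 13 and Q* = 14.
Since 10 is below P* = 13, the floor does not bind and the free-market outcome prevails.
Since the control does not bind, there is no surplus.

0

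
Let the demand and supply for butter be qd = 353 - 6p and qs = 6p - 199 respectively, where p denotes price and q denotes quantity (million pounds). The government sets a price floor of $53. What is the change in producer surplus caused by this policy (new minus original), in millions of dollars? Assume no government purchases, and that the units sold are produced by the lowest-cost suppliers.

98

Without the control the market clears where 353 - 6p = 6p - 199, i.e. p* = 46 and q* = 77.
Because the floor (53) lies above the market-clearing price, it is binding.
At p = 53: qd = 353 - 6·53 = 35 and qs = 6·53 - 199 = 119.
Producer surplus without the control is ½ · (46 - 199/6) · 77 = 5929/12.
With the floor, 35 units are sold at 53. The supply price at q = 35 is 39, so PS = ½ · [(53 - 199/6) + (53 - 39)] · 35 = 7105/12.
Change in producer surplus = 7105/12 - 5929/12 = 98.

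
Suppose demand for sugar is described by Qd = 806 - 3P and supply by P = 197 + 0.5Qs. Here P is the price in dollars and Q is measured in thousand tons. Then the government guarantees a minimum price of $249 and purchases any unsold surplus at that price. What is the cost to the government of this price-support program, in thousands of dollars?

Rearranging supply gives Qs = 2P - 394. In a free market, 806 - 3P = 2P - 394 gives the equilibrium P* = 240, Q* = 86.
Since 249 > 240, the floor is binding.
At P = 249: Qd = 806 - 3·249 = 59 and Qs = 2·249 - 394 = 104.
Surplus = Qs - Qd = 45.
Government expenditure = surplus × support price = 45 × 249 = 11205.

11205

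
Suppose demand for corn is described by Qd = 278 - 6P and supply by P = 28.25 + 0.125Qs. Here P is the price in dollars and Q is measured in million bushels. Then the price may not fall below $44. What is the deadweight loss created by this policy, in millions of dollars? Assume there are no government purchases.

Rearranging supply gives Qs = 8P - 226. Equilibrium: 278 - 6P = 8P - 226, so 504 = 14P and P* = 36, Q* = 62.
The floor of 44 is above the equilibrium price 36, so it binds.
At P = 44: Qd = 278 - 6·44 = 14 and Qs = 8·44 - 226 = 126.
Quantity traded falls to 14. At Q = 14 the demand price is (278 - 14)/6 = 44 and the supply price is (226 + 14)/8 = 30.
Deadweight loss = ½ · (44 - 30) · (62 - 14) = ½ · 14 · 48 = 336.

336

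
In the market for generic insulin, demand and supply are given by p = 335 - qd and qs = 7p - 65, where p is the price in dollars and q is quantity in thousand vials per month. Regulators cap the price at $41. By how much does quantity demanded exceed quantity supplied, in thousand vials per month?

Rearranging demand gives qd = 335 - p. Equilibrium: 335 - p = 7p - 65, so 400 = 8p and p* = 50, q* = 285.
Since 41 < 50, the ceiling is binding.
At p = 41: qd = 335 - 41 = 294 and qs = 7·41 - 65 = 222.
Shortage = qd - qs = 294 - 222 = 72.

72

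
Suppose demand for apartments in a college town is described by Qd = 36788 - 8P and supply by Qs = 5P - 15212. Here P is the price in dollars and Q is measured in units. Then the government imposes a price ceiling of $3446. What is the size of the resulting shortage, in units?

Setting quantity demanded equal to quantity supplied, 36788 - 8P = 5P - 15212, gives P* = 4000 and Q* = 4788.
Since 3446 < 4000, the ceiling is binding.
At P = 3446: Qd = 36788 - 8·3446 = 9220 and Qs = 5·3446 - 15212 = 2018.
Shortage = Qd - Qs = 9220 - 2018 = 7202.

7202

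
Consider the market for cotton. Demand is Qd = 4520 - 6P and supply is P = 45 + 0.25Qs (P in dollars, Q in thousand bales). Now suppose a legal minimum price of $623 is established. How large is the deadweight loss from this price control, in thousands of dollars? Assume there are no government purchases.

Rearranging supply gives Qs = 4P - 180. In a free market, 4520 - 6P = 4P - 180 gives the equilibrium P* = 470, Q* = 1700.
Since 623 > 470, the floor is binding.
At P = 623: Qd = 4520 - 6·623 = 782 and Qs = 4·623 - 180 = 2312.
Quantity traded falls to 782. At Q = 782 the demand price is (4520 - 782)/6 = 623 and the supply price is (180 + 782)/4 = 240.5.
Deadweight loss = ½ · (623 - 240.5) · (1700 - 782) = ½ · 382.5 · 918 = 175567.5.

175567.5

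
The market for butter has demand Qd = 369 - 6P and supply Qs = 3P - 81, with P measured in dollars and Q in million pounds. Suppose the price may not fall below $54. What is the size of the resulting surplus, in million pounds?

Without the control the market clears where 369 - 6P = 3P - 81, i.e. P* = 50 and Q* = 69.
Since 54 > 50, the floor is binding.
At P = 54: Qd = 369 - 6·54 = 45 and Qs = 3·54 - 81 = 81.
Surplus = Qs - Qd = 81 - 45 = 36.

36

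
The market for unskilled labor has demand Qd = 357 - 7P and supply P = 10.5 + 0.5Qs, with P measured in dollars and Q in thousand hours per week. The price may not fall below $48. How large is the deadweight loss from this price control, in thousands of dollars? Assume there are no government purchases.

567

Rearranging supply gives Qs = 2P - 21. Without the control the market clears where 357 - 7P = 2P - 21, i.e. P* = 42 and Q* = 63.
Since 48 > 42, the floor is binding.
At P = 48: Qd = 357 - 7·48 = 21 and Qs = 2·48 - 21 = 75.
Quantity traded falls to 21. At Q = 21 the demand price is (357 - 21)/7 = 48 and the supply price is (21 + 21)/2 = 21.
Deadweight loss = ½ · (48 - 21) · (63 - 21) = ½ · 27 · 42 = 567.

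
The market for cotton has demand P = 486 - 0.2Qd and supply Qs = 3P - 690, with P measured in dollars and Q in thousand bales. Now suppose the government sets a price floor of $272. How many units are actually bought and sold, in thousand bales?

480

Rearranging demand gives Qd = 2430 - 5P. Equilibrium: 2430 - 5P = 3P - 690, so 3120 = 8P and P* = 390, Q* = 480.
The floor of 272 is below the equilibrium price 390, so it is not binding; the market clears at P* = 390, Q* = 480.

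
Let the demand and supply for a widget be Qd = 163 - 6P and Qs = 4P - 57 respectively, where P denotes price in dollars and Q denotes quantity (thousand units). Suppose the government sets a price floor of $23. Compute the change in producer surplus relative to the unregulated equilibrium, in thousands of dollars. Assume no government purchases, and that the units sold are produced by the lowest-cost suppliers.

20.5

In a free market, 163 - 6P = 4P - 57 gives the equilibrium P* = 22, Q* = 31.
Since 23 > 22, the floor is binding.
At P = 23: Qd = 163 - 6·23 = 25 and Qs = 4·23 - 57 = 35.
Producer surplus without the control is ½ · (22 - 14.25) · 31 = 120.125.
With the floor, 25 units are sold at 23. The supply price at Q = 25 is 20.5, so PS = ½ · [(23 - 14.25) + (23 - 20.5)] · 25 = 140.625.
Change in producer surplus = 140.625 - 120.125 = 20.5.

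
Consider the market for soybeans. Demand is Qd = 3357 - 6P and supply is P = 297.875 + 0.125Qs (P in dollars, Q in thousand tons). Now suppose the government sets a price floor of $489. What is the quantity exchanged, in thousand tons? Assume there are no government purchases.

Rearranging supply gives Qs = 8P - 2383. In a free market, 3357 - 6P = 8P - 2383 gives the equilibrium P* = 410, Q* = 897.
Since 489 > 410, the floor is binding.
At P = 489: Qd = 3357 - 6·489 = 423 and Qs = 8·489 - 2383 = 1529.
The quantity actually transacted is the short side, demand: 423.

423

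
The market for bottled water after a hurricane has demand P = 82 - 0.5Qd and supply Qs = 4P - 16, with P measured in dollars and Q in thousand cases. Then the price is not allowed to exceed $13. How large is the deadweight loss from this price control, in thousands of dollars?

1734

Rearranging demand gives Qd = 164 - 2P. In a free market, 164 - 2P = 4P - 16 gives the equilibrium P* = 30, Q* = 104.
Since 13 < 30, the ceiling is binding.
At P = 13: Qd = 164 - 2·13 = 138 and Qs = 4·13 - 16 = 36.
Quantity traded falls to 36. At Q = 36 the demand price is (164 - 36)/2 = 64 and the supply price is (16 + 36)/4 = 13.
Deadweight loss = ½ · (64 - 13) · (104 - 36) = ½ · 51 · 68 = 1734.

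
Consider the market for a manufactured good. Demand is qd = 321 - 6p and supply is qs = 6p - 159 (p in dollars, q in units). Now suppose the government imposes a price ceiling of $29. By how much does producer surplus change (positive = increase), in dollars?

Setting quantity demanded equal to quantity supplied, 321 - 6p = 6p - 159, gives p* = 40 and q* = 81.
Since 29 < 40, the ceiling is binding.
At p = 29: qd = 321 - 6·29 = 147 and qs = 6·29 - 159 = 15.
Producer surplus without the control is ½ · (40 - 26.5) · 81 = 546.75.
With the ceiling, producers sell 15 units at 29, so PS = ½ · (29 - 26.5) · 15 = 18.75.
Change in producer surplus = 18.75 - 546.75 = -528.

-528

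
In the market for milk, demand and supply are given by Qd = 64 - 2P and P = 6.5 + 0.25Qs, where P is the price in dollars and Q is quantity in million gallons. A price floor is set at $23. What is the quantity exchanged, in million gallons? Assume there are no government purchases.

18

Rearranging supply gives Qs = 4P - 26. In a free market, 64 - 2P = 4P - 26 gives the equilibrium P* = 15, Q* = 34.
Since 23 > 15, the floor is binding.
At P = 23: Qd = 64 - 2·23 = 18 and Qs = 4·23 - 26 = 66.
The quantity actually transacted is the short side, demand: 18.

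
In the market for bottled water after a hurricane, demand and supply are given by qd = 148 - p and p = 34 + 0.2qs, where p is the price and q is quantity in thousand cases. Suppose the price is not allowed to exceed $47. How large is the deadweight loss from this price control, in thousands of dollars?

540

Rearranging supply gives qs = 5p - 170. In a free market, 148 - p = 5p - 170 gives the equilibrium p* = 53, q* = 95.
The ceiling of 47 is below the equilibrium price 53, so it binds.
At p = 47: qd = 148 - 47 = 101 and qs = 5·47 - 170 = 65.
Quantity traded falls to 65. At q = 65 the demand price is 148 - 65 = 83 and the supply price is (170 + 65)/5 = 47.
Deadweight loss = ½ · (83 - 47) · (95 - 65) = ½ · 36 · 30 = 540.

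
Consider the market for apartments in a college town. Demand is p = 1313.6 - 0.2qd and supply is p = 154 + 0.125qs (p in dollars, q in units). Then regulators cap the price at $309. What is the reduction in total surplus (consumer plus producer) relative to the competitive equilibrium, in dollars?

880682.4

Rearranging demand gives qd = 6568 - 5p; rearranging supply gives qs = 8p - 1232. Equilibrium: 6568 - 5p = 8p - 1232, so 7800 = 13p and p* = 600, q* = 3568.
Since 309 < 600, the ceiling is binding.
At p = 309: qd = 6568 - 5·309 = 5023 and qs = 8·309 - 1232 = 1240.
Quantity traded falls to 1240. At q = 1240 the demand price is (6568 - 1240)/5 = 1065.6 and the supply price is (1232 + 1240)/8 = 309.
Deadweight loss = ½ · (1065.6 - 309) · (3568 - 1240) = ½ · 756.6 · 2328 = 880682.4.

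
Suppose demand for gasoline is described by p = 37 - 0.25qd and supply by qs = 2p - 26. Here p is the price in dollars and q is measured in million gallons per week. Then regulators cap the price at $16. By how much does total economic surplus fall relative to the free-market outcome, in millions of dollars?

253.5

Rearranging demand gives qd = 148 - 4p. Without the control the market clears where 148 - 4p = 2p - 26, i.e. p* = 29 and q* = 32.
Since 16 < 29, the ceiling is binding.
At p = 16: qd = 148 - 4·16 = 84 and qs = 2·16 - 26 = 6.
Quantity traded falls to 6. At q = 6 the demand price is (148 - 6)/4 = 35.5 and the supply price is (26 + 6)/2 = 16.
Deadweight loss = ½ · (35.5 - 16) · (32 - 6) = ½ · 19.5 · 26 = 253.5.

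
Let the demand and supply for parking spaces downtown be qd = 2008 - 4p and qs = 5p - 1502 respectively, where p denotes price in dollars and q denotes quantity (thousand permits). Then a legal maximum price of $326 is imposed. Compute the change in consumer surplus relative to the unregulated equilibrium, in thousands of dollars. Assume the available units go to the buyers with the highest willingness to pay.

Equilibrium: 2008 - 4p = 5p - 1502, so 3510 = 9p and p* = 390, q* = 448.
The ceiling of 326 is below the equilibrium price 390, so it binds.
At p = 326: qd = 2008 - 4·326 = 704 and qs = 5·326 - 1502 = 128.
Consumer surplus without the control is ½ · (502 - 390) · 448 = 25088.
With the ceiling, 128 units are sold at 326 (assume they go to the highest-value buyers). The demand price at q = 128 is 470, so CS = ½ · [(502 - 326) + (470 - 326)] · 128 = 20480.
Change in consumer surplus = 20480 - 25088 = -4608.

-4608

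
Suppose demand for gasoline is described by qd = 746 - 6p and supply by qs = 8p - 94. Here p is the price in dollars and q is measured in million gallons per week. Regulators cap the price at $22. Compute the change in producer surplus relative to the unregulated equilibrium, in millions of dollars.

In a free market, 746 - 6p = 8p - 94 gives the equilibrium p* = 60, q* = 386.
Since 22 < 60, the ceiling is binding.
At p = 22: qd = 746 - 6·22 = 614 and qs = 8·22 - 94 = 82.
Producer surplus without the control is ½ · (60 - 11.75) · 386 = 9312.25.
With the ceiling, producers sell 82 units at 22, so PS = ½ · (22 - 11.75) · 82 = 420.25.
Change in producer surplus = 420.25 - 9312.25 = -8892.

-8892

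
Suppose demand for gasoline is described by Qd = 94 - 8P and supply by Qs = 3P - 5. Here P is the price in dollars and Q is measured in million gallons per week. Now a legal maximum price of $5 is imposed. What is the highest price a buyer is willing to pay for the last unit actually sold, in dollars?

Setting quantity demanded equal to quantity supplied, 94 - 8P = 3P - 5, gives P* = 9 and Q* = 22.
Because the ceiling (5) lies below the market-clearing price, it is binding.
At P = 5: Qd = 94 - 8·5 = 54 and Qs = 3·5 - 5 = 10.
Only 10 units reach the market. On the demand curve, the marginal buyer's willingness to pay at Q = 10 is (94 - 10)/8 = 10.5.

10.5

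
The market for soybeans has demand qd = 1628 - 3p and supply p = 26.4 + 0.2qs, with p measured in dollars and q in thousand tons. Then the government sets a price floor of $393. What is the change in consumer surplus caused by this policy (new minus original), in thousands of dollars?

Rearranging supply gives qs = 5p - 132. Setting quantity demanded equal to quantity supplied, 1628 - 3p = 5p - 132, gives p* = 220 and q* = 968.
Since 393 > 220, the floor is binding.
At p = 393: qd = 1628 - 3·393 = 449 and qs = 5·393 - 132 = 1833.
Consumer surplus without the control is ½ · (1628/3 - 220) · 968 = 468512/3.
With the floor, consumers buy 449 units at 393, so CS = ½ · (1628/3 - 393) · 449 = 201601/6.
Change in consumer surplus = 201601/6 - 468512/3 = -122570.5.

-122570.5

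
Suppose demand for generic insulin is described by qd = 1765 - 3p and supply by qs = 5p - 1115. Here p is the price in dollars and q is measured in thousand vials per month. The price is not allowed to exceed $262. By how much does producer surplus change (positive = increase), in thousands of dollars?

Setting quantity demanded equal to quantity supplied, 1765 - 3p = 5p - 1115, gives p* = 360 and q* = 685.
The ceiling of 262 is below the equilibrium price 360, so it binds.
At p = 262: qd = 1765 - 3·262 = 979 and qs = 5·262 - 1115 = 195.
Producer surplus without the control is ½ · (360 - 223) · 685 = 46922.5.
With the ceiling, producers sell 195 units at 262, so PS = ½ · (262 - 223) · 195 = 3802.5.
Change in producer surplus = 3802.5 - 46922.5 = -43120.

-43120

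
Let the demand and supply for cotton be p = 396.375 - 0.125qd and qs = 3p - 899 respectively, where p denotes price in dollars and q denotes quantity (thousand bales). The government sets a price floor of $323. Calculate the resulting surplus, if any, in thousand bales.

0

Rearranging demand gives qd = 3171 - 8p. Without the control the market clears where 3171 - 8p = 3p - 899, i.e. p* = 370 and q* = 211.
Since 323 is below p* = 370, the floor does not bind and the free-market outcome prevails.
Since the control does not bind, there is no surplus.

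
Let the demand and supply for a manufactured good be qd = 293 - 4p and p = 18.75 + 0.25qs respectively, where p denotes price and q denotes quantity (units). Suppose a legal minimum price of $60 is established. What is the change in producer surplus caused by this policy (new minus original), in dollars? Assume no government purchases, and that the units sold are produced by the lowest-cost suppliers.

350

Rearranging supply gives qs = 4p - 75. Equilibrium: 293 - 4p = 4p - 75, so 368 = 8p and p* = 46, q* = 109.
Since 60 > 46, the floor is binding.
At p = 60: qd = 293 - 4·60 = 53 and qs = 4·60 - 75 = 165.
Producer surplus without the control is ½ · (46 - 18.75) · 109 = 1485.125.
With the floor, 53 units are sold at 60. The supply price at q = 53 is 32, so PS = ½ · [(60 - 18.75) + (60 - 32)] · 53 = 1835.125.
Change in producer surplus = 1835.125 - 1485.125 = 350.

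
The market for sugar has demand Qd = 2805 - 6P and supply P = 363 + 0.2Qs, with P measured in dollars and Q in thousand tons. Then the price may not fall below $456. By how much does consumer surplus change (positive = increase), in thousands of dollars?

-6372

Rearranging supply gives Qs = 5P - 1815. Setting quantity demanded equal to quantity supplied, 2805 - 6P = 5P - 1815, gives P* = 420 and Q* = 285.
The floor of 456 is above the equilibrium price 420, so it binds.
At P = 456: Qd = 2805 - 6·456 = 69 and Qs = 5·456 - 1815 = 465.
Consumer surplus without the control is ½ · (467.5 - 420) · 285 = 6768.75.
With the floor, consumers buy 69 units at 456, so CS = ½ · (467.5 - 456) · 69 = 396.75.
Change in consumer surplus = 396.75 - 6768.75 = -6372.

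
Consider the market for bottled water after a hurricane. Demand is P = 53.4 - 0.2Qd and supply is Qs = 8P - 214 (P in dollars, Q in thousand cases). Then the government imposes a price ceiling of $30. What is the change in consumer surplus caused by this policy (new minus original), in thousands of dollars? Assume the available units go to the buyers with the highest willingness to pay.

-131.6

Rearranging demand gives Qd = 267 - 5P. Without the control the market clears where 267 - 5P = 8P - 214, i.e. P* = 37 and Q* = 82.
Because the ceiling (30) lies below the market-clearing price, it is binding.
At P = 30: Qd = 267 - 5·30 = 117 and Qs = 8·30 - 214 = 26.
Consumer surplus without the control is ½ · (53.4 - 37) · 82 = 672.4.
With the ceiling, 26 units are sold at 30 (assume they go to the highest-value buyers). The demand price at Q = 26 is 48.2, so CS = ½ · [(53.4 - 30) + (48.2 - 30)] · 26 = 540.8.
Change in consumer surplus = 540.8 - 672.4 = -131.6.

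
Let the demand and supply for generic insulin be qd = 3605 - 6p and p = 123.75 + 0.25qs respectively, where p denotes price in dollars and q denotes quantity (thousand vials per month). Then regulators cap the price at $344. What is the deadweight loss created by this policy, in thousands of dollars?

Rearranging supply gives qs = 4p - 495. Equilibrium: 3605 - 6p = 4p - 495, so 4100 = 10p and p* = 410, q* = 1145.
Because the ceiling (344) lies below the market-clearing price, it is binding.
At p = 344: qd = 3605 - 6·344 = 1541 and qs = 4·344 - 495 = 881.
Quantity traded falls to 881. At q = 881 the demand price is (3605 - 881)/6 = 454 and the supply price is (495 + 881)/4 = 344.
Deadweight loss = ½ · (454 - 344) · (1145 - 881) = ½ · 110 · 264 = 14520.

14520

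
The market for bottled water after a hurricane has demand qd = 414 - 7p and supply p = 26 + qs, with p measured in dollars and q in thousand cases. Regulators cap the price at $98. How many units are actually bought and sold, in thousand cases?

Rearranging supply gives qs = p - 26. Equilibrium: 414 - 7p = p - 26, so 440 = 8p and p* = 55, q* = 29.
Since 98 is above p* = 55, the ceiling does not bind and the free-market outcome prevails.

29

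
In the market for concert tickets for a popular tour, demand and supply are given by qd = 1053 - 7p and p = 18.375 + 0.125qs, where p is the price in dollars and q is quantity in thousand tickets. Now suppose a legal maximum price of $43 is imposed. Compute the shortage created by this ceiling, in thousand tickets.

555

Rearranging supply gives qs = 8p - 147. In a free market, 1053 - 7p = 8p - 147 gives the equilibrium p* = 80, q* = 493.
Because the ceiling (43) lies below the market-clearing price, it is binding.
At p = 43: qd = 1053 - 7·43 = 752 and qs = 8·43 - 147 = 197.
Shortage = qd - qs = 752 - 197 = 555.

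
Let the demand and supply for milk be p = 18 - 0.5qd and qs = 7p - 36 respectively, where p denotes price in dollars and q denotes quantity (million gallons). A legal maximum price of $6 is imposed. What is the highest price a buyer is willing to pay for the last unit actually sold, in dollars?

Rearranging demand gives qd = 36 - 2p. Equilibrium: 36 - 2p = 7p - 36, so 72 = 9p and p* = 8, q* = 20.
The ceiling of 6 is below the equilibrium price 8, so it binds.
At p = 6: qd = 36 - 2·6 = 24 and qs = 7·6 - 36 = 6.
Only 6 units reach the market. On the demand curve, the marginal buyer's willingness to pay at q = 6 is (36 - 6)/2 = 15.

15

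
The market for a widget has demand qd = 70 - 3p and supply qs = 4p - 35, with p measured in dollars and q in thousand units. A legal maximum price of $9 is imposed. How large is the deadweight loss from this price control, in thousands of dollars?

In a free market, 70 - 3p = 4p - 35 gives the equilibrium p* = 15, q* = 25.
Because the ceiling (9) lies below the market-clearing price, it is binding.
At p = 9: qd = 70 - 3·9 = 43 and qs = 4·9 - 35 = 1.
Quantity traded falls to 1. At q = 1 the demand price is (70 - 1)/3 = 23 and the supply price is (35 + 1)/4 = 9.
Deadweight loss = ½ · (23 - 9) · (25 - 1) = ½ · 14 · 24 = 168.

168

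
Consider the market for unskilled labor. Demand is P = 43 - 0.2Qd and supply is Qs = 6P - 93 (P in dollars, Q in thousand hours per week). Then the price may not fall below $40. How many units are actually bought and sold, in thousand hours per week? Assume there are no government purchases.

15

Rearranging demand gives Qd = 215 - 5P. Without the control the market clears where 215 - 5P = 6P - 93, i.e. P* = 28 and Q* = 75.
Because the floor (40) lies above the market-clearing price, it is binding.
At P = 40: Qd = 215 - 5·40 = 15 and Qs = 6·40 - 93 = 147.
The quantity actually transacted is the short side, demand: 15.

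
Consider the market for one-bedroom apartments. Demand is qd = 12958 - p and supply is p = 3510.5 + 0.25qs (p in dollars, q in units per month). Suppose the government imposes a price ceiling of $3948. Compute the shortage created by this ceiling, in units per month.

Rearranging supply gives qs = 4p - 14042. Without the control the market clears where 12958 - p = 4p - 14042, i.e. p* = 5400 and q* = 7558.
Because the ceiling (3948) lies below the market-clearing price, it is binding.
At p = 3948: qd = 12958 - 3948 = 9010 and qs = 4·3948 - 14042 = 1750.
Shortage = qd - qs = 9010 - 1750 = 7260.

7260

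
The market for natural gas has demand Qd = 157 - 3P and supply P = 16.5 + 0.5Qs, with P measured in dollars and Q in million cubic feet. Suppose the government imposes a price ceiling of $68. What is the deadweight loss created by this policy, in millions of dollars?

Rearranging supply gives Qs = 2P - 33. Without the control the market clears where 157 - 3P = 2P - 33, i.e. P* = 38 and Q* = 43.
Since 68 is above P* = 38, the ceiling does not bind and the free-market outcome prevails.
Since the control does not bind, no trades are prevented and deadweight loss is zero.

0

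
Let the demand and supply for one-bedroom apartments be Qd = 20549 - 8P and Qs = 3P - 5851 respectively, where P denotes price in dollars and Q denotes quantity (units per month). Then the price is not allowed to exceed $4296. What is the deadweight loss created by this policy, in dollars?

Equilibrium: 20549 - 8P = 3P - 5851, so 26400 = 11P and P* = 2400, Q* = 1349.
The ceiling of 4296 is above the equilibrium price 2400, so it is not binding; the market clears at P* = 2400, Q* = 1349.
Since the control does not bind, no trades are prevented and deadweight loss is zero.

0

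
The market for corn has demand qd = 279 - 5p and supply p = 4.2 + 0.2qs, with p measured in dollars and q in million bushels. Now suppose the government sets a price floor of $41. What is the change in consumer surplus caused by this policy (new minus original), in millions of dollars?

-1116.5

Rearranging supply gives qs = 5p - 21. Equilibrium: 279 - 5p = 5p - 21, so 300 = 10p and p* = 30, q* = 129.
Because the floor (41) lies above the market-clearing price, it is binding.
At p = 41: qd = 279 - 5·41 = 74 and qs = 5·41 - 21 = 184.
Consumer surplus without the control is ½ · (55.8 - 30) · 129 = 1664.1.
With the floor, consumers buy 74 units at 41, so CS = ½ · (55.8 - 41) · 74 = 547.6.
Change in consumer surplus = 547.6 - 1664.1 = -1116.5.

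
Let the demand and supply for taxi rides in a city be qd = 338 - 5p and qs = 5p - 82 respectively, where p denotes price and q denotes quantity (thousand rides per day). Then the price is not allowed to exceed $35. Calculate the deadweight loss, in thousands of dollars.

In a free market, 338 - 5p = 5p - 82 gives the equilibrium p* = 42, q* = 128.
The ceiling of 35 is below the equilibrium price 42, so it binds.
At p = 35: qd = 338 - 5·35 = 163 and qs = 5·35 - 82 = 93.
Quantity traded falls to 93. At q = 93 the demand price is (338 - 93)/5 = 49 and the supply price is (82 + 93)/5 = 35.
Deadweight loss = ½ · (49 - 35) · (128 - 93) = ½ · 14 · 35 = 245.

245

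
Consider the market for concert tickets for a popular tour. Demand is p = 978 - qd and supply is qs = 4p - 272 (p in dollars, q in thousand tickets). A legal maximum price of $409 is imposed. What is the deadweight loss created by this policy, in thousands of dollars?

0

Rearranging demand gives qd = 978 - p. Setting quantity demanded equal to quantity supplied, 978 - p = 4p - 272, gives p* = 250 and q* = 728.
Since 409 is above p* = 250, the ceiling does not bind and the free-market outcome prevails.
Since the control does not bind, no trades are prevented and deadweight loss is zero.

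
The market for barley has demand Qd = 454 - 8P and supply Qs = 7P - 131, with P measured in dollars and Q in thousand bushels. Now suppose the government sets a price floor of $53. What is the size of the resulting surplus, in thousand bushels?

In a free market, 454 - 8P = 7P - 131 gives the equilibrium P* = 39, Q* = 142.
Because the floor (53) lies above the market-clearing price, it is binding.
At P = 53: Qd = 454 - 8·53 = 30 and Qs = 7·53 - 131 = 240.
Surplus = Qs - Qd = 240 - 30 = 210.

210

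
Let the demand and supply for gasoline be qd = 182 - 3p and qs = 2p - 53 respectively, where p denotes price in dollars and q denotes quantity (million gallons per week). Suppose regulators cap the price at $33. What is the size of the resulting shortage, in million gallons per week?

70

Without the control the market clears where 182 - 3p = 2p - 53, i.e. p* = 47 and q* = 41.
Since 33 < 47, the ceiling is binding.
At p = 33: qd = 182 - 3·33 = 83 and qs = 2·33 - 53 = 13.
Shortage = qd - qs = 83 - 13 = 70.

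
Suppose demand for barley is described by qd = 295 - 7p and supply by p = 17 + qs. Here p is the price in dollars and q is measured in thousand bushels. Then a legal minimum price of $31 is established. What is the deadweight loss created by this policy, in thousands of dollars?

Rearranging supply gives qs = p - 17. In a free market, 295 - 7p = p - 17 gives the equilibrium p* = 39, q* = 22.
Since 31 is below p* = 39, the floor does not bind and the free-market outcome prevails.
Since the control does not bind, no trades are prevented and deadweight loss is zero.

0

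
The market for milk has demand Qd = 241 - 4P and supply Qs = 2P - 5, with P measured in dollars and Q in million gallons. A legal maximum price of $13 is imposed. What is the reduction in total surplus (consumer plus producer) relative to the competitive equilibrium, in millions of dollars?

1176

Setting quantity demanded equal to quantity supplied, 241 - 4P = 2P - 5, gives P* = 41 and Q* = 77.
Because the ceiling (13) lies below the market-clearing price, it is binding.
At P = 13: Qd = 241 - 4·13 = 189 and Qs = 2·13 - 5 = 21.
Quantity traded falls to 21. At Q = 21 the demand price is (241 - 21)/4 = 55 and the supply price is (5 + 21)/2 = 13.
Deadweight loss = ½ · (55 - 13) · (77 - 21) = ½ · 42 · 56 = 1176.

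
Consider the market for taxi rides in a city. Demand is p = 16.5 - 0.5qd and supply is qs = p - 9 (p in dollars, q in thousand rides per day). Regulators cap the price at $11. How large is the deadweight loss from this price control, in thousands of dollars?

Rearranging demand gives qd = 33 - 2p. In a free market, 33 - 2p = p - 9 gives the equilibrium p* = 14, q* = 5.
The ceiling of 11 is below the equilibrium price 14, so it binds.
At p = 11: qd = 33 - 2·11 = 11 and qs = 11 - 9 = 2.
Quantity traded falls to 2. At q = 2 the demand price is (33 - 2)/2 = 15.5 and the supply price is 9 + 2 = 11.
Deadweight loss = ½ · (15.5 - 11) · (5 - 2) = ½ · 4.5 · 3 = 6.75.

6.75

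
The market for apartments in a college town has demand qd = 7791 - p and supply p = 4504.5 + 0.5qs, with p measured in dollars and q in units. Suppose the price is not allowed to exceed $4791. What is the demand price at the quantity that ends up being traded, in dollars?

7218

Rearranging supply gives qs = 2p - 9009. Equilibrium: 7791 - p = 2p - 9009, so 16800 = 3p and p* = 5600, q* = 2191.
Because the ceiling (4791) lies below the market-clearing price, it is binding.
At p = 4791: qd = 7791 - 4791 = 3000 and qs = 2·4791 - 9009 = 573.
Only 573 units reach the market. On the demand curve, the marginal buyer's willingness to pay at q = 573 is (7791 - 573) = 7218.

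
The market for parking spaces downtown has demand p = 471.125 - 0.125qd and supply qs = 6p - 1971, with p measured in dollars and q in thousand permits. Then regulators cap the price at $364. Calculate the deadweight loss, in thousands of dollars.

Rearranging demand gives qd = 3769 - 8p. Setting quantity demanded equal to quantity supplied, 3769 - 8p = 6p - 1971, gives p* = 410 and q* = 489.
The ceiling of 364 is below the equilibrium price 410, so it binds.
At p = 364: qd = 3769 - 8·364 = 857 and qs = 6·364 - 1971 = 213.
Quantity traded falls to 213. At q = 213 the demand price is (3769 - 213)/8 = 444.5 and the supply price is (1971 + 213)/6 = 364.
Deadweight loss = ½ · (444.5 - 364) · (489 - 213) = ½ · 80.5 · 276 = 11109.

11109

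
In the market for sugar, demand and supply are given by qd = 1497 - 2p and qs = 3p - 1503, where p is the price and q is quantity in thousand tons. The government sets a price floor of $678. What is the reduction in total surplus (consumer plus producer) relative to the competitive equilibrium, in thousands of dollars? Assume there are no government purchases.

10140

Equilibrium: 1497 - 2p = 3p - 1503, so 3000 = 5p and p* = 600, q* = 297.
Because the floor (678) lies above the market-clearing price, it is binding.
At p = 678: qd = 1497 - 2·678 = 141 and qs = 3·678 - 1503 = 531.
Quantity traded falls to 141. At q = 141 the demand price is (1497 - 141)/2 = 678 and the supply price is (1503 + 141)/3 = 548.
Deadweight loss = ½ · (678 - 548) · (297 - 141) = ½ · 130 · 156 = 10140.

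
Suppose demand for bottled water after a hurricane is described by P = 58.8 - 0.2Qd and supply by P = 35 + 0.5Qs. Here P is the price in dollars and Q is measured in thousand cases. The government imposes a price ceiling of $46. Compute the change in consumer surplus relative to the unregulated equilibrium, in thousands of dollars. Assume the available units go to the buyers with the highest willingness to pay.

Rearranging demand gives Qd = 294 - 5P; rearranging supply gives Qs = 2P - 70. Without the control the market clears where 294 - 5P = 2P - 70, i.e. P* = 52 and Q* = 34.
Since 46 < 52, the ceiling is binding.
At P = 46: Qd = 294 - 5·46 = 64 and Qs = 2·46 - 70 = 22.
Consumer surplus without the control is ½ · (58.8 - 52) · 34 = 115.6.
With the ceiling, 22 units are sold at 46 (assume they go to the highest-value buyers). The demand price at Q = 22 is 54.4, so CS = ½ · [(58.8 - 46) + (54.4 - 46)] · 22 = 233.2.
Change in consumer surplus = 233.2 - 115.6 = 117.6.

117.6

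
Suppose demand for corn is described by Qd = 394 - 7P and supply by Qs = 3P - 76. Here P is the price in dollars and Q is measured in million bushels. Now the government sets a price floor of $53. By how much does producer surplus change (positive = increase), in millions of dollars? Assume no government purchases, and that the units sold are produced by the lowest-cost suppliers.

-156

Equilibrium: 394 - 7P = 3P - 76, so 470 = 10P and P* = 47, Q* = 65.
Since 53 > 47, the floor is binding.
At P = 53: Qd = 394 - 7·53 = 23 and Qs = 3·53 - 76 = 83.
Producer surplus without the control is ½ · (47 - 76/3) · 65 = 4225/6.
With the floor, 23 units are sold at 53. The supply price at Q = 23 is 33, so PS = ½ · [(53 - 76/3) + (53 - 33)] · 23 = 3289/6.
Change in producer surplus = 3289/6 - 4225/6 = -156.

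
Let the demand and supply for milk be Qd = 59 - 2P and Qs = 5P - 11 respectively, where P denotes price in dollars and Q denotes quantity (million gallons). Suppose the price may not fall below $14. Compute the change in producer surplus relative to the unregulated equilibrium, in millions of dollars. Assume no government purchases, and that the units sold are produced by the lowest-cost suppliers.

117.6

In a free market, 59 - 2P = 5P - 11 gives the equilibrium P* = 10, Q* = 39.
The floor of 14 is above the equilibrium price 10, so it binds.
At P = 14: Qd = 59 - 2·14 = 31 and Qs = 5·14 - 11 = 59.
Producer surplus without the control is ½ · (10 - 2.2) · 39 = 152.1.
With the floor, 31 units are sold at 14. The supply price at Q = 31 is 8.4, so PS = ½ · [(14 - 2.2) + (14 - 8.4)] · 31 = 269.7.
Change in producer surplus = 269.7 - 152.1 = 117.6.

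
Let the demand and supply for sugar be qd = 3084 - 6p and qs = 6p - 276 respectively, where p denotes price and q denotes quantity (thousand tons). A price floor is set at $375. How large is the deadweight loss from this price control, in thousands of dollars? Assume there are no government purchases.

Setting quantity demanded equal to quantity supplied, 3084 - 6p = 6p - 276, gives p* = 280 and q* = 1404.
Because the floor (375) lies above the market-clearing price, it is binding.
At p = 375: qd = 3084 - 6·375 = 834 and qs = 6·375 - 276 = 1974.
Quantity traded falls to 834. At q = 834 the demand price is (3084 - 834)/6 = 375 and the supply price is (276 + 834)/6 = 185.
Deadweight loss = ½ · (375 - 185) · (1404 - 834) = ½ · 190 · 570 = 54150.

54150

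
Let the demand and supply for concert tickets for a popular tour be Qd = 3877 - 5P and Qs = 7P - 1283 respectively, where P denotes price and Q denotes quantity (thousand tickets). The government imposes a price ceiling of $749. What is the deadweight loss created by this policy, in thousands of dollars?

0

Equilibrium: 3877 - 5P = 7P - 1283, so 5160 = 12P and P* = 430, Q* = 1727.
Since 749 is above P* = 430, the ceiling does not bind and the free-market outcome prevails.
Since the control does not bind, no trades are prevented and deadweight loss is zero.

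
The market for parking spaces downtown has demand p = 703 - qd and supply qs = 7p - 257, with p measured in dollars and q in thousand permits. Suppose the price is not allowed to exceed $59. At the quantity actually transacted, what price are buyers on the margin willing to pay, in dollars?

Rearranging demand gives qd = 703 - p. In a free market, 703 - p = 7p - 257 gives the equilibrium p* = 120, q* = 583.
The ceiling of 59 is below the equilibrium price 120, so it binds.
At p = 59: qd = 703 - 59 = 644 and qs = 7·59 - 257 = 156.
Only 156 units reach the market. On the demand curve, the marginal buyer's willingness to pay at q = 156 is (703 - 156) = 547.

547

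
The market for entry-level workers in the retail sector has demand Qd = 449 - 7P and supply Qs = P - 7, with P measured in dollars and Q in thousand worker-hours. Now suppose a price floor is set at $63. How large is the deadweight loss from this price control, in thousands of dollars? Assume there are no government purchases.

1008

In a free market, 449 - 7P = P - 7 gives the equilibrium P* = 57, Q* = 50.
Since 63 > 57, the floor is binding.
At P = 63: Qd = 449 - 7·63 = 8 and Qs = 63 - 7 = 56.
Quantity traded falls to 8. At Q = 8 the demand price is (449 - 8)/7 = 63 and the supply price is 7 + 8 = 15.
Deadweight loss = ½ · (63 - 15) · (50 - 8) = ½ · 48 · 42 = 1008.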